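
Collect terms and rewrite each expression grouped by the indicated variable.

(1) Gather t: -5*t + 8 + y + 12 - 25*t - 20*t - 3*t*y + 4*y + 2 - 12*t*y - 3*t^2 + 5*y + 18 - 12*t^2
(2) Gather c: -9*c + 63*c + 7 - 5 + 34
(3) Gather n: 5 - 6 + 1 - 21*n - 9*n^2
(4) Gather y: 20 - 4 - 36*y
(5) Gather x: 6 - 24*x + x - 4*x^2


(1) = -15*t^2 + t*(-15*y - 50) + 10*y + 40
(2) = 54*c + 36
(3) = -9*n^2 - 21*n
(4) = 16 - 36*y
(5) = -4*x^2 - 23*x + 6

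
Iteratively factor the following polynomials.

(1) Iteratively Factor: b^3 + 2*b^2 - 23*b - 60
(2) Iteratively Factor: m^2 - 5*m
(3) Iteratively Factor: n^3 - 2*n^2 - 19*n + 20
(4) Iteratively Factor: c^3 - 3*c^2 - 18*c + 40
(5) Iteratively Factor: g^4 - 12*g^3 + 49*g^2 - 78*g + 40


(1) = (b + 4)*(b^2 - 2*b - 15) = (b - 5)*(b + 4)*(b + 3)
(2) = (m - 5)*(m)
(3) = (n + 4)*(n^2 - 6*n + 5) = (n - 5)*(n + 4)*(n - 1)
(4) = (c + 4)*(c^2 - 7*c + 10) = (c - 5)*(c + 4)*(c - 2)
(5) = (g - 4)*(g^3 - 8*g^2 + 17*g - 10) = (g - 4)*(g - 1)*(g^2 - 7*g + 10) = (g - 5)*(g - 4)*(g - 1)*(g - 2)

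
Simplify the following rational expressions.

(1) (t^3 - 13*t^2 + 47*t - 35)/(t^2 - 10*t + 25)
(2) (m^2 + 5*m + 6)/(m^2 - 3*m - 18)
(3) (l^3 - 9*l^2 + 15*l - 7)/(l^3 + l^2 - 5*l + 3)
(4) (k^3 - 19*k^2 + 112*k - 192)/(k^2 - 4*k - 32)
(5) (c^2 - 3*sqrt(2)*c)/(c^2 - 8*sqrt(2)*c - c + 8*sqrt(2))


(1) = (t^2 - 8*t + 7)/(t - 5)
(2) = (m + 2)/(m - 6)
(3) = (l - 7)/(l + 3)
(4) = (k^2 - 11*k + 24)/(k + 4)
(5) = (c^2 - 3*sqrt(2)*c)/(c^2 + c*(-8*sqrt(2) - 1) + 8*sqrt(2))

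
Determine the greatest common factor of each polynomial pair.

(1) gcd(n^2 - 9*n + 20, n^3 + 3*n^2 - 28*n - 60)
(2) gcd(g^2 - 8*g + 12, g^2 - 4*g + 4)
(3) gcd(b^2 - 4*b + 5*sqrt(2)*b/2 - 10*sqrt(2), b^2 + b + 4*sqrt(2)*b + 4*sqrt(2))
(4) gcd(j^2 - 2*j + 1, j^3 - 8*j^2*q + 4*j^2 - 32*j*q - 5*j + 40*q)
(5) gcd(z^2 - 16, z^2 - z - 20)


(1) = gcd((n - 5)*(n - 4), (n - 5)*(n + 2)*(n + 6)) = n - 5
(2) = gcd((g - 6)*(g - 2), (g - 2)^2) = g - 2
(3) = 1
(4) = j - 1
(5) = gcd((z - 4)*(z + 4), (z - 5)*(z + 4)) = z + 4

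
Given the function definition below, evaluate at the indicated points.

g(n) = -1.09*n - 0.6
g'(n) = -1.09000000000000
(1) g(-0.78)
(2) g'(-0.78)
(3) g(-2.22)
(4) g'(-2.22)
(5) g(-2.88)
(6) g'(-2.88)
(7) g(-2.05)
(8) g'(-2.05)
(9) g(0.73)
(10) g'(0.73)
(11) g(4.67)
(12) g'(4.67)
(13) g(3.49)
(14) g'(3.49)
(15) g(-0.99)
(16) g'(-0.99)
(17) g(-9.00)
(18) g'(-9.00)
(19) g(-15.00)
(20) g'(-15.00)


(1) = 0.25
(2) = -1.09
(3) = 1.82
(4) = -1.09
(5) = 2.54
(6) = -1.09
(7) = 1.63
(8) = -1.09
(9) = -1.40
(10) = -1.09
(11) = -5.69
(12) = -1.09
(13) = -4.40
(14) = -1.09
(15) = 0.48
(16) = -1.09
(17) = 9.21
(18) = -1.09
(19) = 15.75
(20) = -1.09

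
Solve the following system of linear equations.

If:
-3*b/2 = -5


Then:
b = 10/3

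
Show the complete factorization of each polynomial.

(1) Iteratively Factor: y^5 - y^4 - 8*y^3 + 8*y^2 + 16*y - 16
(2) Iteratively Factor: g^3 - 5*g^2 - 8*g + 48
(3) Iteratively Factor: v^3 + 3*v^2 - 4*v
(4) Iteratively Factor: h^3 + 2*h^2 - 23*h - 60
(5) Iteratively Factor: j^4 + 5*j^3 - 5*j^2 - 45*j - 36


(1) = (y - 2)*(y^4 + y^3 - 6*y^2 - 4*y + 8) = (y - 2)*(y + 2)*(y^3 - y^2 - 4*y + 4) = (y - 2)*(y + 2)^2*(y^2 - 3*y + 2) = (y - 2)^2*(y + 2)^2*(y - 1)
(2) = (g - 4)*(g^2 - g - 12) = (g - 4)*(g + 3)*(g - 4)
(3) = (v)*(v^2 + 3*v - 4) = v*(v - 1)*(v + 4)
(4) = (h + 3)*(h^2 - h - 20) = (h - 5)*(h + 3)*(h + 4)
(5) = (j + 4)*(j^3 + j^2 - 9*j - 9) = (j + 1)*(j + 4)*(j^2 - 9) = (j + 1)*(j + 3)*(j + 4)*(j - 3)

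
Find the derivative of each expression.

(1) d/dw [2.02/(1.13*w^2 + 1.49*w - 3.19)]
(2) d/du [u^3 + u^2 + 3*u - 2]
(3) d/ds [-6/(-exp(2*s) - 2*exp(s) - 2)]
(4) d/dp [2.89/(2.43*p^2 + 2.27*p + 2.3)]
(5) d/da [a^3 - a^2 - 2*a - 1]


(1) = (-4.5652*w - 3.0098)/(1.13*w^2 + 1.49*w - 3.19)^2
(2) = 3*u^2 + 2*u + 3
(3) = -12*(exp(s) + 1)*exp(s)/(exp(2*s) + 2*exp(s) + 2)^2
(4) = (-14.0454*p - 6.5603)/(2.43*p^2 + 2.27*p + 2.3)^2
(5) = 3*a^2 - 2*a - 2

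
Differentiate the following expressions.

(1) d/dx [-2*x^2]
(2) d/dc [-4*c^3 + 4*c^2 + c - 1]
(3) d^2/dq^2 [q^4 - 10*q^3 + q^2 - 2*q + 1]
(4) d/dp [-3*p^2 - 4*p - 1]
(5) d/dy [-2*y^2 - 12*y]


(1) = -4*x
(2) = -12*c^2 + 8*c + 1
(3) = 12*q^2 - 60*q + 2
(4) = -6*p - 4
(5) = -4*y - 12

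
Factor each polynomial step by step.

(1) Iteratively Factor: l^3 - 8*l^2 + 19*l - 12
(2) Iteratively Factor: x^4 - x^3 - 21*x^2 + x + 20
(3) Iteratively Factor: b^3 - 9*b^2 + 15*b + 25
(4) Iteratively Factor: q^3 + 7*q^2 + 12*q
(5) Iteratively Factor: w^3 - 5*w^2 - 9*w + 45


(1) = (l - 1)*(l^2 - 7*l + 12) = (l - 3)*(l - 1)*(l - 4)
(2) = (x + 4)*(x^3 - 5*x^2 - x + 5) = (x - 5)*(x + 4)*(x^2 - 1) = (x - 5)*(x - 1)*(x + 4)*(x + 1)
(3) = (b + 1)*(b^2 - 10*b + 25) = (b - 5)*(b + 1)*(b - 5)
(4) = (q)*(q^2 + 7*q + 12) = q*(q + 4)*(q + 3)
(5) = (w - 5)*(w^2 - 9) = (w - 5)*(w + 3)*(w - 3)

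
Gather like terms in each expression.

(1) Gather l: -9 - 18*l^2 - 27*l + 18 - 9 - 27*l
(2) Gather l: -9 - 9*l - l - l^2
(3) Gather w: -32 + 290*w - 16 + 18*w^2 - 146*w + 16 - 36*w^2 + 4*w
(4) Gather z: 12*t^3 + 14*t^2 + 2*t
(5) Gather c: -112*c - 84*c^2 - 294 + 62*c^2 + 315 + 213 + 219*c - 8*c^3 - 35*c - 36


(1) = -18*l^2 - 54*l
(2) = -l^2 - 10*l - 9
(3) = -18*w^2 + 148*w - 32
(4) = 12*t^3 + 14*t^2 + 2*t
(5) = -8*c^3 - 22*c^2 + 72*c + 198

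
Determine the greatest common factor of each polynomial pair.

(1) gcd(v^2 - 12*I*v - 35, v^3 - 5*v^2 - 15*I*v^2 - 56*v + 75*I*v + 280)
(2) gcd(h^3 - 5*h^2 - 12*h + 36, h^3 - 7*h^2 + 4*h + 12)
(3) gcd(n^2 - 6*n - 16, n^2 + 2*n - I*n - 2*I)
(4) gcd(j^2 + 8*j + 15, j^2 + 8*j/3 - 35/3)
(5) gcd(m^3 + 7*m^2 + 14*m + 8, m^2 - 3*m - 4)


(1) = v - 7*I
(2) = gcd((h - 6)*(h - 2)*(h + 3), (h - 6)*(h - 2)*(h + 1)) = h^2 - 8*h + 12
(3) = gcd((n - 8)*(n + 2), (n + 2)*(n - I)) = n + 2
(4) = gcd((j + 3)*(j + 5), (j - 7/3)*(j + 5)) = j + 5
(5) = m + 1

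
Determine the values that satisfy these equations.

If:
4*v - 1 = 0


Then:
v = 1/4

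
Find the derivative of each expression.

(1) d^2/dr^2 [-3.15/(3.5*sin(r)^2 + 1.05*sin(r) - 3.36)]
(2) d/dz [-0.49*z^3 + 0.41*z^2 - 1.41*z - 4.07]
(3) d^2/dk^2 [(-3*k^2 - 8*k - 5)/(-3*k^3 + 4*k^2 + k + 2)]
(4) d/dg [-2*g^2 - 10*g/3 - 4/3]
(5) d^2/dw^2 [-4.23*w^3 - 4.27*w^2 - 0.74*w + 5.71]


(1) = (154.35*sin(r)^4 + 34.72875*sin(r)^3 - 79.876125*sin(r)^2 - 58.3443*sin(r) - 81.03375)/(3.5*sin(r)^2 + 1.05*sin(r) - 3.36)^3
(2) = -1.47*z^2 + 0.82*z - 1.41
(3) = 2*(27*k^6 + 216*k^5 + 9*k^4 - 214*k^3 + 411*k^2 - 42*k - 39)/(27*k^9 - 108*k^8 + 117*k^7 - 46*k^6 + 105*k^5 - 72*k^4 - 13*k^3 - 54*k^2 - 12*k - 8)
(4) = -4*g - 10/3
(5) = -25.38*w - 8.54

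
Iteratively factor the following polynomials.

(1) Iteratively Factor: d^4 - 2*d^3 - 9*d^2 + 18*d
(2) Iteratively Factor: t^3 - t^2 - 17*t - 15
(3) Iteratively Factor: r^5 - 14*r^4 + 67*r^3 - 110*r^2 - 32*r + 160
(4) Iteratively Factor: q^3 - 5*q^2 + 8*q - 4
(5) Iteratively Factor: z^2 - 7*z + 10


(1) = (d + 3)*(d^3 - 5*d^2 + 6*d) = (d - 3)*(d + 3)*(d^2 - 2*d) = d*(d - 3)*(d + 3)*(d - 2)
(2) = (t + 3)*(t^2 - 4*t - 5) = (t - 5)*(t + 3)*(t + 1)
(3) = (r - 5)*(r^4 - 9*r^3 + 22*r^2 - 32) = (r - 5)*(r - 4)*(r^3 - 5*r^2 + 2*r + 8) = (r - 5)*(r - 4)*(r + 1)*(r^2 - 6*r + 8) = (r - 5)*(r - 4)*(r - 2)*(r + 1)*(r - 4)
(4) = (q - 2)*(q^2 - 3*q + 2) = (q - 2)*(q - 1)*(q - 2)
(5) = (z - 2)*(z - 5)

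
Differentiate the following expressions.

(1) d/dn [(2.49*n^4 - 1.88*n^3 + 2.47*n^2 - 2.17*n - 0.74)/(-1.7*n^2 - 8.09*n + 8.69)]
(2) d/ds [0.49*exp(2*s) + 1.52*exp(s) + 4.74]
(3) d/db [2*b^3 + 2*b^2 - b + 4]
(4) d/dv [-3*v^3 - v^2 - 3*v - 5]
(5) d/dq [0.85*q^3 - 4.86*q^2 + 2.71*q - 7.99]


(1) = (-8.466*n^5 - 57.2363*n^4 + 116.9708*n^3 - 72.6829*n^2 + 40.4126*n - 24.8439)/(2.89*n^4 + 27.506*n^3 + 35.9021*n^2 - 140.6042*n + 75.5161)
(2) = (0.98*exp(s) + 1.52)*exp(s)
(3) = 6*b^2 + 4*b - 1
(4) = -9*v^2 - 2*v - 3
(5) = 2.55*q^2 - 9.72*q + 2.71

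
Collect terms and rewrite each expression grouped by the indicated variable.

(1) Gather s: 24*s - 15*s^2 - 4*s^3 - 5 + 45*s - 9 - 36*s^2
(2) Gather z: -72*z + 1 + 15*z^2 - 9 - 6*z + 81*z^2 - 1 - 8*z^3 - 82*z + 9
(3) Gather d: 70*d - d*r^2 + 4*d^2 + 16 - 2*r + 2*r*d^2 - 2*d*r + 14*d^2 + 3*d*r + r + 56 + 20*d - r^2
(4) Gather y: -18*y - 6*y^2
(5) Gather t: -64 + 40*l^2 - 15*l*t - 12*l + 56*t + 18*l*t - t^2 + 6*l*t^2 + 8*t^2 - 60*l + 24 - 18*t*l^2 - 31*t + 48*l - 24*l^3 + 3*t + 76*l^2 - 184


(1) = -4*s^3 - 51*s^2 + 69*s - 14
(2) = -8*z^3 + 96*z^2 - 160*z
(3) = d^2*(2*r + 18) + d*(-r^2 + r + 90) - r^2 - r + 72
(4) = -6*y^2 - 18*y
(5) = -24*l^3 + 116*l^2 - 24*l + t^2*(6*l + 7) + t*(-18*l^2 + 3*l + 28) - 224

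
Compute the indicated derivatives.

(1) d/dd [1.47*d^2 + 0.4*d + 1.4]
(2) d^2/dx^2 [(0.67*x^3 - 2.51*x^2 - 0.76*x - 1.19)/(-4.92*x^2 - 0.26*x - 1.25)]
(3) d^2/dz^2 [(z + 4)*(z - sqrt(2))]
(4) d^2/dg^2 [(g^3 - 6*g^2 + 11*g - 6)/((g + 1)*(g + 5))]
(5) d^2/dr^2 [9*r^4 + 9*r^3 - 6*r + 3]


(1) = 2.94*d + 0.4
(2) = (38.52256*x^3 + 78.908196*x^2 - 25.191762*x - 7.126362)/(119.095488*x^6 + 18.880992*x^5 + 91.771776*x^4 + 9.611576*x^3 + 23.316*x^2 + 1.21875*x + 1.953125)
(3) = 2
(4) = 12*(13*g^3 + 27*g^2 - 33*g - 111)/(g^6 + 18*g^5 + 123*g^4 + 396*g^3 + 615*g^2 + 450*g + 125)
(5) = 54*r*(2*r + 1)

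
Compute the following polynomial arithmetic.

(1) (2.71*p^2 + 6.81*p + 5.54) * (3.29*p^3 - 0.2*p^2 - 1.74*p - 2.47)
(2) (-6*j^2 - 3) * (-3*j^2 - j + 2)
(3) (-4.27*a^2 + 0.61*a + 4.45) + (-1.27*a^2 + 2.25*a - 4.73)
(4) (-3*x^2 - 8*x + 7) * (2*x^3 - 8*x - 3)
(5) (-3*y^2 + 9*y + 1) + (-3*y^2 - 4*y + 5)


(1) = 8.9159*p^5 + 21.8629*p^4 + 12.1492*p^3 - 19.6511*p^2 - 26.4603*p - 13.6838
(2) = 18*j^4 + 6*j^3 - 3*j^2 + 3*j - 6
(3) = -5.54*a^2 + 2.86*a - 0.28
(4) = -6*x^5 - 16*x^4 + 38*x^3 + 73*x^2 - 32*x - 21
(5) = -6*y^2 + 5*y + 6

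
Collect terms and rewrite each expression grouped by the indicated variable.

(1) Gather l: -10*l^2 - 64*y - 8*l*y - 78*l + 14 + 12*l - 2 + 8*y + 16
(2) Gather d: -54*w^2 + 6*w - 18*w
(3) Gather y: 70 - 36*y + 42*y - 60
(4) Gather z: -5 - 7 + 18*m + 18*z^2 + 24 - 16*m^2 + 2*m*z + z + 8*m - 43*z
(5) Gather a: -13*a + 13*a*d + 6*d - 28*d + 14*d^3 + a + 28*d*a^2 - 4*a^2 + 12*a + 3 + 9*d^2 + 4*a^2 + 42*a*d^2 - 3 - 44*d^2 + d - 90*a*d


(1) = -10*l^2 + l*(-8*y - 66) - 56*y + 28
(2) = -54*w^2 - 12*w
(3) = 6*y + 10
(4) = -16*m^2 + 26*m + 18*z^2 + z*(2*m - 42) + 12
(5) = 28*a^2*d + a*(42*d^2 - 77*d) + 14*d^3 - 35*d^2 - 21*d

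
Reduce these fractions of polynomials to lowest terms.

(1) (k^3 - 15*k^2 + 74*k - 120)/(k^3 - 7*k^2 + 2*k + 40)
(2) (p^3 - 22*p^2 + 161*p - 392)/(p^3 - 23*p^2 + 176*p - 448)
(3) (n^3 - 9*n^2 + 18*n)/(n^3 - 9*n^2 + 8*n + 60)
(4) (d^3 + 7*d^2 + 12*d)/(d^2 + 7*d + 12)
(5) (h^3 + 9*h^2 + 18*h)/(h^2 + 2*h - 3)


(1) = (k - 6)/(k + 2)
(2) = (p - 7)/(p - 8)
(3) = (n^2 - 3*n)/(n^2 - 3*n - 10)
(4) = d
(5) = (h^2 + 6*h)/(h - 1)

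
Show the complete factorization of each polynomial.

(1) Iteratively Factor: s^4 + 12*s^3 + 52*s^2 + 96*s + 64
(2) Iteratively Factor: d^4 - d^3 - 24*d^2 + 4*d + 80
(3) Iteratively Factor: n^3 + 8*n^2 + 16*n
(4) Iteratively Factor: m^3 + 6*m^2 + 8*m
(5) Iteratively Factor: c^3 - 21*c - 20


(1) = (s + 2)*(s^3 + 10*s^2 + 32*s + 32) = (s + 2)^2*(s^2 + 8*s + 16) = (s + 2)^2*(s + 4)*(s + 4)
(2) = (d - 2)*(d^3 + d^2 - 22*d - 40) = (d - 2)*(d + 2)*(d^2 - d - 20) = (d - 2)*(d + 2)*(d + 4)*(d - 5)
(3) = (n + 4)*(n^2 + 4*n) = (n + 4)^2*(n)
(4) = (m + 4)*(m^2 + 2*m) = (m + 2)*(m + 4)*(m)
(5) = (c - 5)*(c^2 + 5*c + 4) = (c - 5)*(c + 4)*(c + 1)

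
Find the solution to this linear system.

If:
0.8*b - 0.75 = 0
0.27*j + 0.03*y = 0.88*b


Then:
b = 0.94
j = 3.05555555555556 - 0.111111111111111*y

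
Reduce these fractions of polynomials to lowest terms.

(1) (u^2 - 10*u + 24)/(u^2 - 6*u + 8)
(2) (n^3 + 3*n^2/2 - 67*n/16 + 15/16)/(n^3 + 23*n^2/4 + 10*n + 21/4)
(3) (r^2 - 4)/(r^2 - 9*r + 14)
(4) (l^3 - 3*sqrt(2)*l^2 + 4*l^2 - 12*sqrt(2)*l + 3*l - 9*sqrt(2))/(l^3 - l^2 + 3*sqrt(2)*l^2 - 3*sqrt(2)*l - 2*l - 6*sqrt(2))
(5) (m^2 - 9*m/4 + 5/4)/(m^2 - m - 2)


(1) = (u - 6)/(u - 2)
(2) = (16*n^2 - 24*n + 5)/(16*n^2 + 44*n + 28)
(3) = (r + 2)/(r - 7)
(4) = (l^2 + l*(3 - 3*sqrt(2)) - 9*sqrt(2))/(l^2 + l*(-2 + 3*sqrt(2)) - 6*sqrt(2))
(5) = (4*m^2 - 9*m + 5)/(4*m^2 - 4*m - 8)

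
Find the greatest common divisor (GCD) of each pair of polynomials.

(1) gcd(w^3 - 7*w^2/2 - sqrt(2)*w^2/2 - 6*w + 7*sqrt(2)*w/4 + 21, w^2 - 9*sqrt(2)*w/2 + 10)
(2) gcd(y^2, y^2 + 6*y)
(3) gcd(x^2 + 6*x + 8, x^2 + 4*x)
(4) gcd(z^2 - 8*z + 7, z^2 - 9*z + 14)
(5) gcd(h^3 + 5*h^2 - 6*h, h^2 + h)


(1) = gcd((w - 7/2)*(w - 2*sqrt(2))*(w + 3*sqrt(2)/2), (w - 5*sqrt(2)/2)*(w - 2*sqrt(2))) = w - 2*sqrt(2)
(2) = y
(3) = x + 4
(4) = z - 7
(5) = gcd(h*(h - 1)*(h + 6), h*(h + 1)) = h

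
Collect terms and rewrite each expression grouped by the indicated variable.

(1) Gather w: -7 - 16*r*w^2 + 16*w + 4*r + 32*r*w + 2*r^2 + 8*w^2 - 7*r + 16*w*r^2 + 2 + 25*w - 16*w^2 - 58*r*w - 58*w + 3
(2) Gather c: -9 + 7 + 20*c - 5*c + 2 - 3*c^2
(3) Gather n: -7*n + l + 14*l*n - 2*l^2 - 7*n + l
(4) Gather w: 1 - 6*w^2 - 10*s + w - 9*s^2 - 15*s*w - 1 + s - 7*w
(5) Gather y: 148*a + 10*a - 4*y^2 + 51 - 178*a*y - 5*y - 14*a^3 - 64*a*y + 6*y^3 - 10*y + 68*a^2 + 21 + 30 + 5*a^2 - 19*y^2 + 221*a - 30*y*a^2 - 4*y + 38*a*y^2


(1) = 2*r^2 - 3*r + w^2*(-16*r - 8) + w*(16*r^2 - 26*r - 17) - 2
(2) = -3*c^2 + 15*c
(3) = -2*l^2 + 2*l + n*(14*l - 14)
(4) = -9*s^2 - 9*s - 6*w^2 + w*(-15*s - 6)
(5) = -14*a^3 + 73*a^2 + 379*a + 6*y^3 + y^2*(38*a - 23) + y*(-30*a^2 - 242*a - 19) + 102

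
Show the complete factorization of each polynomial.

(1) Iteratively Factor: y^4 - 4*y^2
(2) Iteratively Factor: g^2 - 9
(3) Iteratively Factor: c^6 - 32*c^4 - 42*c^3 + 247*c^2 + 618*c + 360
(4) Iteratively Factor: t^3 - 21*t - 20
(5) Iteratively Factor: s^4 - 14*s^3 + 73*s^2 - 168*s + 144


(1) = (y)*(y^3 - 4*y) = y*(y + 2)*(y^2 - 2*y) = y^2*(y + 2)*(y - 2)
(2) = (g - 3)*(g + 3)
(3) = (c + 3)*(c^5 - 3*c^4 - 23*c^3 + 27*c^2 + 166*c + 120) = (c + 2)*(c + 3)*(c^4 - 5*c^3 - 13*c^2 + 53*c + 60) = (c + 1)*(c + 2)*(c + 3)*(c^3 - 6*c^2 - 7*c + 60) = (c - 4)*(c + 1)*(c + 2)*(c + 3)*(c^2 - 2*c - 15) = (c - 5)*(c - 4)*(c + 1)*(c + 2)*(c + 3)*(c + 3)
(4) = (t - 5)*(t^2 + 5*t + 4) = (t - 5)*(t + 1)*(t + 4)
(5) = (s - 3)*(s^3 - 11*s^2 + 40*s - 48) = (s - 4)*(s - 3)*(s^2 - 7*s + 12) = (s - 4)*(s - 3)^2*(s - 4)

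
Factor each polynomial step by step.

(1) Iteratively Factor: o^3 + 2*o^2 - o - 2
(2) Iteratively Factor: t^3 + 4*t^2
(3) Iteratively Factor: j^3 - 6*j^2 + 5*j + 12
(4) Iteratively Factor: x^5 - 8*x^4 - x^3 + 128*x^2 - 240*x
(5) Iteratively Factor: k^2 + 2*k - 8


(1) = (o - 1)*(o^2 + 3*o + 2) = (o - 1)*(o + 2)*(o + 1)
(2) = (t + 4)*(t^2) = t*(t + 4)*(t)
(3) = (j + 1)*(j^2 - 7*j + 12) = (j - 3)*(j + 1)*(j - 4)
(4) = (x)*(x^4 - 8*x^3 - x^2 + 128*x - 240) = x*(x + 4)*(x^3 - 12*x^2 + 47*x - 60) = x*(x - 4)*(x + 4)*(x^2 - 8*x + 15) = x*(x - 5)*(x - 4)*(x + 4)*(x - 3)
(5) = (k + 4)*(k - 2)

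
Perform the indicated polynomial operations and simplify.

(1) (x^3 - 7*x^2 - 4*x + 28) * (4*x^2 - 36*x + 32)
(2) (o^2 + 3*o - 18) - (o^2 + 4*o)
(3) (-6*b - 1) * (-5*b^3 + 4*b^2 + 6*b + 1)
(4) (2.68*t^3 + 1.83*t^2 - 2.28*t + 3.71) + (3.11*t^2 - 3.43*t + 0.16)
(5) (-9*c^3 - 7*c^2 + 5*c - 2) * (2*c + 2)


(1) = 4*x^5 - 64*x^4 + 268*x^3 + 32*x^2 - 1136*x + 896
(2) = -o - 18
(3) = 30*b^4 - 19*b^3 - 40*b^2 - 12*b - 1
(4) = 2.68*t^3 + 4.94*t^2 - 5.71*t + 3.87
(5) = -18*c^4 - 32*c^3 - 4*c^2 + 6*c - 4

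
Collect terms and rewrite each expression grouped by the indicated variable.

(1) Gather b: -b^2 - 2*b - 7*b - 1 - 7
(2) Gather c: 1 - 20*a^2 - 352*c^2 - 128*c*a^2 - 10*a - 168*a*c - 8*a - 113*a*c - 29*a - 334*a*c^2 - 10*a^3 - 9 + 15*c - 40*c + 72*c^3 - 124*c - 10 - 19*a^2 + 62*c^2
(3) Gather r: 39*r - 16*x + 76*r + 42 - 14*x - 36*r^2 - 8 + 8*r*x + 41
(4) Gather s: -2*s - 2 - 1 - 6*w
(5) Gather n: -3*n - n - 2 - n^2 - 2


(1) = -b^2 - 9*b - 8
(2) = -10*a^3 - 39*a^2 - 47*a + 72*c^3 + c^2*(-334*a - 290) + c*(-128*a^2 - 281*a - 149) - 18
(3) = -36*r^2 + r*(8*x + 115) - 30*x + 75
(4) = -2*s - 6*w - 3
(5) = -n^2 - 4*n - 4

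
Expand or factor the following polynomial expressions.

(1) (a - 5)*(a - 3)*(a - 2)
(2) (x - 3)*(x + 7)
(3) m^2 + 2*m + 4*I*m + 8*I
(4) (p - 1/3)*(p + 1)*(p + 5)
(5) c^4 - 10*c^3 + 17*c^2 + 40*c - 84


(1) = a^3 - 10*a^2 + 31*a - 30
(2) = x^2 + 4*x - 21
(3) = (m + 2)*(m + 4*I)
(4) = p^3 + 17*p^2/3 + 3*p - 5/3
(5) = (c - 7)*(c - 3)*(c - 2)*(c + 2)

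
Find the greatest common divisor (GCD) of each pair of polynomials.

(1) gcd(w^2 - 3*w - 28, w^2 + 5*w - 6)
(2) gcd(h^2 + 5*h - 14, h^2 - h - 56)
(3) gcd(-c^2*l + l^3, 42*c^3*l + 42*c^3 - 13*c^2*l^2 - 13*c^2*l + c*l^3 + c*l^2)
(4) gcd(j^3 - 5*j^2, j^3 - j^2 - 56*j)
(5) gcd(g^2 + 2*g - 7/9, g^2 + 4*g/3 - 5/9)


(1) = gcd((w - 7)*(w + 4), (w - 1)*(w + 6)) = 1
(2) = h + 7
(3) = 1
(4) = j
(5) = gcd((g - 1/3)*(g + 7/3), (g - 1/3)*(g + 5/3)) = g - 1/3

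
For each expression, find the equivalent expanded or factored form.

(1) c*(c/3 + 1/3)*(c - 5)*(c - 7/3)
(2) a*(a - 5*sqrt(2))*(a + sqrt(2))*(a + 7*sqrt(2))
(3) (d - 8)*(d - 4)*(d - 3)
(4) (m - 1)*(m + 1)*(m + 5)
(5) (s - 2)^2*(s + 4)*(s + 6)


(1) = c^4/3 - 19*c^3/9 + 13*c^2/9 + 35*c/9
(2) = a^4 + 3*sqrt(2)*a^3 - 66*a^2 - 70*sqrt(2)*a
(3) = d^3 - 15*d^2 + 68*d - 96
(4) = m^3 + 5*m^2 - m - 5
(5) = s^4 + 6*s^3 - 12*s^2 - 56*s + 96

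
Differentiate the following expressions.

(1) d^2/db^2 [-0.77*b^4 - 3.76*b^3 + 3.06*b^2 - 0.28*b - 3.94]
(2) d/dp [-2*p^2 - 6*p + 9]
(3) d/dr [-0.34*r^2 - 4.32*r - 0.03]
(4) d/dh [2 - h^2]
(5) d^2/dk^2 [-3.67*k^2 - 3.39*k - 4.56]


(1) = -9.24*b^2 - 22.56*b + 6.12
(2) = -4*p - 6
(3) = -0.68*r - 4.32
(4) = -2*h
(5) = -7.34000000000000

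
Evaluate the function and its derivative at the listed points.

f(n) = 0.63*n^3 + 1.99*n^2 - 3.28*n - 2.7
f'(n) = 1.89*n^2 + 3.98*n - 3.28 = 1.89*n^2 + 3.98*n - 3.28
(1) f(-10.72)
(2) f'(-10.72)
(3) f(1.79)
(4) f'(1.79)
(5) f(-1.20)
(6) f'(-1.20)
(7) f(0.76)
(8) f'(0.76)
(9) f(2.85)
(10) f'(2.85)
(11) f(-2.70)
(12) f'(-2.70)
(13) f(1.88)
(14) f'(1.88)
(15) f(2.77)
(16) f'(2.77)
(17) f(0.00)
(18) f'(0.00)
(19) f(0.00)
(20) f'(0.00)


(1) = -514.96
(2) = 171.25
(3) = 1.42
(4) = 9.90
(5) = 3.01
(6) = -5.33
(7) = -3.77
(8) = 0.84
(9) = 18.70
(10) = 23.41
(11) = 8.26
(12) = -0.25
(13) = 2.35
(14) = 10.88
(15) = 16.87
(16) = 22.25
(17) = -2.70
(18) = -3.28
(19) = -2.70
(20) = -3.28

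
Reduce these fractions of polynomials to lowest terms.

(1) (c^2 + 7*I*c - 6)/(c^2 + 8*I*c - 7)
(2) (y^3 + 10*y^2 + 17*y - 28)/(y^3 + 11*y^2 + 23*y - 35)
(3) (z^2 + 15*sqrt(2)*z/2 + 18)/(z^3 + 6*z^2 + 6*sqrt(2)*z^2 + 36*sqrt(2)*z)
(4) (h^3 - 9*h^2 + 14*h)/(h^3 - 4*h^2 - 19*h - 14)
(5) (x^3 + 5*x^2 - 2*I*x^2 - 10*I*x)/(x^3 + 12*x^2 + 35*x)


(1) = (c + 6*I)/(c + 7*I)
(2) = (y + 4)/(y + 5)
(3) = (2*z + 3*sqrt(2))/(2*z^2 + 12*z)
(4) = (h^2 - 2*h)/(h^2 + 3*h + 2)
(5) = (x - 2*I)/(x + 7)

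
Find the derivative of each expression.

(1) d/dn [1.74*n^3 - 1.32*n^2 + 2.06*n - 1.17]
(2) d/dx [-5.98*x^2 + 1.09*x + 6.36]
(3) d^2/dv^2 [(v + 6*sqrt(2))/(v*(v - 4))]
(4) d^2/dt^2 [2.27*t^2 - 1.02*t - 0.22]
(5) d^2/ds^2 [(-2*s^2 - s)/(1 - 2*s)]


(1) = 5.22*n^2 - 2.64*n + 2.06
(2) = 1.09 - 11.96*x
(3) = 2*(v^3 + 18*sqrt(2)*v^2 - 72*sqrt(2)*v + 96*sqrt(2))/(v^3*(v^3 - 12*v^2 + 48*v - 64))
(4) = 4.54000000000000
(5) = 8/(8*s^3 - 12*s^2 + 6*s - 1)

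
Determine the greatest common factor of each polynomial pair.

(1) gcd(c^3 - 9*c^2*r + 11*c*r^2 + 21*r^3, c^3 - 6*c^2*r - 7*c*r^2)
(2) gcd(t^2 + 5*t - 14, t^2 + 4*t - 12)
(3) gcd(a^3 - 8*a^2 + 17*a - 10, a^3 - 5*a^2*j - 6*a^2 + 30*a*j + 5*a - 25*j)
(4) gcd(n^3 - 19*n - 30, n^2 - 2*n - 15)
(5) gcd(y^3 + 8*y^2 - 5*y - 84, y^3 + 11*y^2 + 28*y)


(1) = gcd((c - 7*r)*(c - 3*r)*(c + r), c*(c - 7*r)*(c + r)) = -c^2 + 6*c*r + 7*r^2
(2) = t - 2
(3) = gcd((a - 5)*(a - 2)*(a - 1), (a - 5)*(a - 1)*(a - 5*j)) = a^2 - 6*a + 5
(4) = n^2 - 2*n - 15
(5) = gcd((y - 3)*(y + 4)*(y + 7), y*(y + 4)*(y + 7)) = y^2 + 11*y + 28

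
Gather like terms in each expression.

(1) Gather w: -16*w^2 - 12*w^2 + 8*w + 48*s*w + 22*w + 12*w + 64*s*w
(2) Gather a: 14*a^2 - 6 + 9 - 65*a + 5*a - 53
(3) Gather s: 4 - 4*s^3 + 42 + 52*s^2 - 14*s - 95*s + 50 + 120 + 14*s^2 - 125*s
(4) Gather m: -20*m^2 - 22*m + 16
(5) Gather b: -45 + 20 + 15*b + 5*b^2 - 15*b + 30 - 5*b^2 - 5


(1) = -28*w^2 + w*(112*s + 42)
(2) = 14*a^2 - 60*a - 50
(3) = -4*s^3 + 66*s^2 - 234*s + 216
(4) = -20*m^2 - 22*m + 16
(5) = 0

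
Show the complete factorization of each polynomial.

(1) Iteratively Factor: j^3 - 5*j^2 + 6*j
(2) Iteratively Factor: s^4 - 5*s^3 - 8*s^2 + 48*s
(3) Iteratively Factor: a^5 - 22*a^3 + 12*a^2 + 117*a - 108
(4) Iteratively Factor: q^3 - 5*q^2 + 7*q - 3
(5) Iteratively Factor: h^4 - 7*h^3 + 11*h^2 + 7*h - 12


(1) = (j)*(j^2 - 5*j + 6) = j*(j - 2)*(j - 3)
(2) = (s - 4)*(s^3 - s^2 - 12*s) = (s - 4)*(s + 3)*(s^2 - 4*s) = (s - 4)^2*(s + 3)*(s)
(3) = (a - 3)*(a^4 + 3*a^3 - 13*a^2 - 27*a + 36) = (a - 3)*(a + 3)*(a^3 - 13*a + 12) = (a - 3)*(a - 1)*(a + 3)*(a^2 + a - 12) = (a - 3)*(a - 1)*(a + 3)*(a + 4)*(a - 3)
(4) = (q - 1)*(q^2 - 4*q + 3) = (q - 3)*(q - 1)*(q - 1)
(5) = (h - 3)*(h^3 - 4*h^2 - h + 4) = (h - 4)*(h - 3)*(h^2 - 1) = (h - 4)*(h - 3)*(h + 1)*(h - 1)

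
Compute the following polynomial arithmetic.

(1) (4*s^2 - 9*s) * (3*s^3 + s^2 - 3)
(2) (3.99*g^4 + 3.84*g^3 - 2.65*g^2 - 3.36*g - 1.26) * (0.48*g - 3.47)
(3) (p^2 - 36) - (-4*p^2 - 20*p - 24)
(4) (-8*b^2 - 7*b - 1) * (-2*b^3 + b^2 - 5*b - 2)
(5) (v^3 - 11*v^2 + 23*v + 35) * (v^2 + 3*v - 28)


(1) = 12*s^5 - 23*s^4 - 9*s^3 - 12*s^2 + 27*s
(2) = 1.9152*g^5 - 12.0021*g^4 - 14.5968*g^3 + 7.5827*g^2 + 11.0544*g + 4.3722
(3) = 5*p^2 + 20*p - 12
(4) = 16*b^5 + 6*b^4 + 35*b^3 + 50*b^2 + 19*b + 2
(5) = v^5 - 8*v^4 - 38*v^3 + 412*v^2 - 539*v - 980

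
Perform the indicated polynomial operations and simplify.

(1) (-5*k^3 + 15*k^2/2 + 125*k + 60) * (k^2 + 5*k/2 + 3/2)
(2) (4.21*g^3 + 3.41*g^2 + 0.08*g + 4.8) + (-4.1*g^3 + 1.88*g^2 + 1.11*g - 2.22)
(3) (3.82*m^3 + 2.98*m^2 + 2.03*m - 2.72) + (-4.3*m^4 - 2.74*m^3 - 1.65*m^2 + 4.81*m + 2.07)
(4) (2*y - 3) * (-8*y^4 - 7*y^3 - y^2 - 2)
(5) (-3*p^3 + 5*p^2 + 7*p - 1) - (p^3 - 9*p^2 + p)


(1) = -5*k^5 - 5*k^4 + 545*k^3/4 + 1535*k^2/4 + 675*k/2 + 90
(2) = 0.11*g^3 + 5.29*g^2 + 1.19*g + 2.58
(3) = -4.3*m^4 + 1.08*m^3 + 1.33*m^2 + 6.84*m - 0.65
(4) = -16*y^5 + 10*y^4 + 19*y^3 + 3*y^2 - 4*y + 6
(5) = -4*p^3 + 14*p^2 + 6*p - 1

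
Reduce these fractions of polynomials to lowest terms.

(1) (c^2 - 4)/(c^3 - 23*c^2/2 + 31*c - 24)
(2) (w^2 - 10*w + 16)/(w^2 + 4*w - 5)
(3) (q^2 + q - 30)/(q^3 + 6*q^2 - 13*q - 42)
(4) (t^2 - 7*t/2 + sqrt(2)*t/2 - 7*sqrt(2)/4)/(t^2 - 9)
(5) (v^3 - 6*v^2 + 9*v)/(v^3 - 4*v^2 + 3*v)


(1) = (2*c + 4)/(2*c^2 - 19*c + 24)
(2) = (w^2 - 10*w + 16)/(w^2 + 4*w - 5)
(3) = (q^2 + q - 30)/(q^3 + 6*q^2 - 13*q - 42)
(4) = (4*t^2 + t*(-14 + 2*sqrt(2)) - 7*sqrt(2))/(4*t^2 - 36)
(5) = (v - 3)/(v - 1)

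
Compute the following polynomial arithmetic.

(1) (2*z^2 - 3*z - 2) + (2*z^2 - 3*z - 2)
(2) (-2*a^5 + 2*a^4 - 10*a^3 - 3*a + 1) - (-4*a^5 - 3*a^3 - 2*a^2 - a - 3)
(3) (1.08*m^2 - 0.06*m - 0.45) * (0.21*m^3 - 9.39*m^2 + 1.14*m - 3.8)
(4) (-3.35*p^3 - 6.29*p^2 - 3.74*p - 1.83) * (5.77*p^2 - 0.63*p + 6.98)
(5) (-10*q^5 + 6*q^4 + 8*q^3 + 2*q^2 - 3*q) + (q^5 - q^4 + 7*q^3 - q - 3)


(1) = 4*z^2 - 6*z - 4
(2) = 2*a^5 + 2*a^4 - 7*a^3 + 2*a^2 - 2*a + 4
(3) = 0.2268*m^5 - 10.1538*m^4 + 1.7001*m^3 + 0.0531*m^2 - 0.285*m + 1.71
(4) = -19.3295*p^5 - 34.1828*p^4 - 41.0001*p^3 - 52.1071*p^2 - 24.9523*p - 12.7734
(5) = -9*q^5 + 5*q^4 + 15*q^3 + 2*q^2 - 4*q - 3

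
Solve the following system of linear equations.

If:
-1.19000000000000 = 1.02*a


Then:
a = -1.17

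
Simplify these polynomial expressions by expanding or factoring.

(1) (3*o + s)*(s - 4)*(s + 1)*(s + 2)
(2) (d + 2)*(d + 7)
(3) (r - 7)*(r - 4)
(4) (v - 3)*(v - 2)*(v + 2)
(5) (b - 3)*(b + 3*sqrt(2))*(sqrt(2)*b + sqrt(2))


(1) = 3*o*s^3 - 3*o*s^2 - 30*o*s - 24*o + s^4 - s^3 - 10*s^2 - 8*s
(2) = d^2 + 9*d + 14
(3) = r^2 - 11*r + 28
(4) = v^3 - 3*v^2 - 4*v + 12
(5) = sqrt(2)*b^3 - 2*sqrt(2)*b^2 + 6*b^2 - 12*b - 3*sqrt(2)*b - 18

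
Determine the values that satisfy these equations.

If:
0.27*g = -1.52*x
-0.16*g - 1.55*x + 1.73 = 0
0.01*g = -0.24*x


Then:
No Solution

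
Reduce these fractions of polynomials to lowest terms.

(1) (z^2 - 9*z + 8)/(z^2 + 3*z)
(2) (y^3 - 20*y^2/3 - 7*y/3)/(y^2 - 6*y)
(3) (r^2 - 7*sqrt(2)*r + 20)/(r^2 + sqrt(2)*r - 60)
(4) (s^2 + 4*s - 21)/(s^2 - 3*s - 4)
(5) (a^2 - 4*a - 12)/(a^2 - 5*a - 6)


(1) = (z^2 - 9*z + 8)/(z^2 + 3*z)
(2) = (3*y^2 - 20*y - 7)/(3*y - 18)
(3) = (r - 2*sqrt(2))/(r + 6*sqrt(2))
(4) = (s^2 + 4*s - 21)/(s^2 - 3*s - 4)
(5) = (a + 2)/(a + 1)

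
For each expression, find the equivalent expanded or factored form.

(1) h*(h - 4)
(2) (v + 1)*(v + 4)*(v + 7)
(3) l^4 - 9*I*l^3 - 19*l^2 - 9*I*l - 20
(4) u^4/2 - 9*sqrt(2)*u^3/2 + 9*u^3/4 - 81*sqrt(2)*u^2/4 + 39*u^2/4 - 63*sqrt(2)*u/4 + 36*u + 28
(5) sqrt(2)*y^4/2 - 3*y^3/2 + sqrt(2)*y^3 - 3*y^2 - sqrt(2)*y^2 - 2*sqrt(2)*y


(1) = h^2 - 4*h
(2) = v^3 + 12*v^2 + 39*v + 28
(3) = (l - 5*I)*(l - 4*I)*(-I*l + 1)*(I*l + 1)
(4) = (u/2 + 1/2)*(u + 7/2)*(u - 8*sqrt(2))*(u - sqrt(2))
(5) = y*(y - 2*sqrt(2))*(y + sqrt(2)/2)*(sqrt(2)*y/2 + sqrt(2))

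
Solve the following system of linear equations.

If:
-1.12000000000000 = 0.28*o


Then:
o = -4.00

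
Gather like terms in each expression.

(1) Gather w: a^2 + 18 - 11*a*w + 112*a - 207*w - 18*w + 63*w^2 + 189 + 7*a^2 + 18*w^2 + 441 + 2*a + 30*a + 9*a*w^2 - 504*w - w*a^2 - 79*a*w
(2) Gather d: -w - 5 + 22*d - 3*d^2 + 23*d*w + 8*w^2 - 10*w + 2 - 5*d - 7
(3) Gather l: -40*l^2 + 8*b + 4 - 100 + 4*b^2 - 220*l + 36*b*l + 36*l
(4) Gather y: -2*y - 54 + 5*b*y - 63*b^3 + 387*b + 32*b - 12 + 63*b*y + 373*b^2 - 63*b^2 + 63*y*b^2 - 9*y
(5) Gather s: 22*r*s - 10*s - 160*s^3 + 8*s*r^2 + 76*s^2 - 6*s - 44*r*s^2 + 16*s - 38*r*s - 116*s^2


(1) = 8*a^2 + 144*a + w^2*(9*a + 81) + w*(-a^2 - 90*a - 729) + 648
(2) = -3*d^2 + d*(23*w + 17) + 8*w^2 - 11*w - 10
(3) = 4*b^2 + 8*b - 40*l^2 + l*(36*b - 184) - 96
(4) = -63*b^3 + 310*b^2 + 419*b + y*(63*b^2 + 68*b - 11) - 66
(5) = -160*s^3 + s^2*(-44*r - 40) + s*(8*r^2 - 16*r)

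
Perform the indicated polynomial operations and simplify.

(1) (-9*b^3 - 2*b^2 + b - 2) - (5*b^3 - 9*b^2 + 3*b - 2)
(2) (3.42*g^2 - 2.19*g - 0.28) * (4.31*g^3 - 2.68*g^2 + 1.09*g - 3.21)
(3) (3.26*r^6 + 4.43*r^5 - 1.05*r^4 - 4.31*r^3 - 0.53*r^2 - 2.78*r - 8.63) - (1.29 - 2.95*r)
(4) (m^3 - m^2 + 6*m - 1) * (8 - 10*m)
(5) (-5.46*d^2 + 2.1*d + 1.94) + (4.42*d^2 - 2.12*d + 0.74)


(1) = -14*b^3 + 7*b^2 - 2*b
(2) = 14.7402*g^5 - 18.6045*g^4 + 8.3902*g^3 - 12.6149*g^2 + 6.7247*g + 0.8988
(3) = 3.26*r^6 + 4.43*r^5 - 1.05*r^4 - 4.31*r^3 - 0.53*r^2 + 0.17*r - 9.92
(4) = -10*m^4 + 18*m^3 - 68*m^2 + 58*m - 8
(5) = -1.04*d^2 - 0.02*d + 2.68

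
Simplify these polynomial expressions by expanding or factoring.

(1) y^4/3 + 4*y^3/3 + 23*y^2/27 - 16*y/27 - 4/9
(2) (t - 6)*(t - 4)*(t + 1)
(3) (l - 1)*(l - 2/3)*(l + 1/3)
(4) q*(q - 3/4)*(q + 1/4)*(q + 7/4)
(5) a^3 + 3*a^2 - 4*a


(1) = (y/3 + 1)*(y - 2/3)*(y + 2/3)*(y + 1)
(2) = t^3 - 9*t^2 + 14*t + 24
(3) = l^3 - 4*l^2/3 + l/9 + 2/9
(4) = q^4 + 5*q^3/4 - 17*q^2/16 - 21*q/64
(5) = a*(a - 1)*(a + 4)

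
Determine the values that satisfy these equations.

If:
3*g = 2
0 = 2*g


Then:
No Solution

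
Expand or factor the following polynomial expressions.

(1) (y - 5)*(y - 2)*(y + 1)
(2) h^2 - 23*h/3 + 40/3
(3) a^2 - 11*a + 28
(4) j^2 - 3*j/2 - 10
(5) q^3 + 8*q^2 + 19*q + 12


(1) = y^3 - 6*y^2 + 3*y + 10
(2) = (h - 5)*(h - 8/3)
(3) = (a - 7)*(a - 4)
(4) = (j - 4)*(j + 5/2)
(5) = (q + 1)*(q + 3)*(q + 4)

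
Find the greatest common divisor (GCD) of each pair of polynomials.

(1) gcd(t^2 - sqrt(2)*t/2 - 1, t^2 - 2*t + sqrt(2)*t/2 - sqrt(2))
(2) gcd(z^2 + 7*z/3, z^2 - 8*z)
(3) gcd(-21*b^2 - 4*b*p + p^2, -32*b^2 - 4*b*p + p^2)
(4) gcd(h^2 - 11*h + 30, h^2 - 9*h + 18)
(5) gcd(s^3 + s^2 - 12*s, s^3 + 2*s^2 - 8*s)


(1) = t + sqrt(2)/2
(2) = z
(3) = gcd((-7*b + p)*(3*b + p), (-8*b + p)*(4*b + p)) = 1
(4) = h - 6
(5) = s^2 + 4*s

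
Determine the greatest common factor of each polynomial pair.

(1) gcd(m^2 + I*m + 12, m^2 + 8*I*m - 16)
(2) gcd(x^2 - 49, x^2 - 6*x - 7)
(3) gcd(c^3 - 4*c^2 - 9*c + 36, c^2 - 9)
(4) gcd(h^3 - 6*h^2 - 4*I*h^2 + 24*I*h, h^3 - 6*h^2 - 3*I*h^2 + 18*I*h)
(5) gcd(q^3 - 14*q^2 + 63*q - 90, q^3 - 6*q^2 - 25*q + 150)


(1) = gcd((m - 3*I)*(m + 4*I), (m + 4*I)^2) = m + 4*I
(2) = x - 7
(3) = c^2 - 9
(4) = gcd(h*(h - 6)*(h - 4*I), h*(h - 6)*(h - 3*I)) = h^2 - 6*h
(5) = gcd((q - 6)*(q - 5)*(q - 3), (q - 6)*(q - 5)*(q + 5)) = q^2 - 11*q + 30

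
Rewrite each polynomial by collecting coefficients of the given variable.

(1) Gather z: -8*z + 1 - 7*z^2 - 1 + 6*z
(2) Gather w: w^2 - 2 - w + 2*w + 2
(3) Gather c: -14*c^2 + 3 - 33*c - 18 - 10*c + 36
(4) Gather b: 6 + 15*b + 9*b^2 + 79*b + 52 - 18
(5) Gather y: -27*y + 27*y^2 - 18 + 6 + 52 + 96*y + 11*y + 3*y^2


(1) = -7*z^2 - 2*z
(2) = w^2 + w
(3) = -14*c^2 - 43*c + 21
(4) = 9*b^2 + 94*b + 40
(5) = 30*y^2 + 80*y + 40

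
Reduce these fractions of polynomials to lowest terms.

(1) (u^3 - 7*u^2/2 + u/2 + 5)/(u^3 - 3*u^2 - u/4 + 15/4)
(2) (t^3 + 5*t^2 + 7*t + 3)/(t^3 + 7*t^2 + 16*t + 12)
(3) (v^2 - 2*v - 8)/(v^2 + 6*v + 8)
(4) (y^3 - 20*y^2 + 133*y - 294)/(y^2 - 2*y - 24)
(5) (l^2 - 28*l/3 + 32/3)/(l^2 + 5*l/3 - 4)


(1) = (2*u - 4)/(2*u - 3)
(2) = (t^2 + 2*t + 1)/(t^2 + 4*t + 4)
(3) = (v - 4)/(v + 4)
(4) = (y^2 - 14*y + 49)/(y + 4)
(5) = (l - 8)/(l + 3)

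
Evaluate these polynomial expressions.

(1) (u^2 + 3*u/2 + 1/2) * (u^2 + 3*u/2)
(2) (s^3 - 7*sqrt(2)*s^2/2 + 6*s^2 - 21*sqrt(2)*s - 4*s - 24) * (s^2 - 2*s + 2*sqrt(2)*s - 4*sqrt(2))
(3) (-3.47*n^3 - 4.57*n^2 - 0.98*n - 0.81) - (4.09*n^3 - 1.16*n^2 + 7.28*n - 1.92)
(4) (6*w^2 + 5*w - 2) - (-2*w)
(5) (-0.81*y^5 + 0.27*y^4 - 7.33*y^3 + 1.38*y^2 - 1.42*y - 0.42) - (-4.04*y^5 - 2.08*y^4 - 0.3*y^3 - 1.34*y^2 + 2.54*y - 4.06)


(1) = u^4 + 3*u^3 + 11*u^2/4 + 3*u/4
(2) = s^5 - 3*sqrt(2)*s^4/2 + 4*s^4 - 30*s^3 - 6*sqrt(2)*s^3 - 72*s^2 + 10*sqrt(2)*s^2 - 32*sqrt(2)*s + 216*s + 96*sqrt(2)
(3) = -7.56*n^3 - 3.41*n^2 - 8.26*n + 1.11
(4) = 6*w^2 + 7*w - 2
(5) = 3.23*y^5 + 2.35*y^4 - 7.03*y^3 + 2.72*y^2 - 3.96*y + 3.64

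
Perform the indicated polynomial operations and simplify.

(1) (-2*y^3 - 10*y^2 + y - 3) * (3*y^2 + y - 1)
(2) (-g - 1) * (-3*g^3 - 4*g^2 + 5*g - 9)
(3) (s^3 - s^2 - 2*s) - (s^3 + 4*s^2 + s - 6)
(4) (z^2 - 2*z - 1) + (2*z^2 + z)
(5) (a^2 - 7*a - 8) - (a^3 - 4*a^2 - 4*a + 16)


(1) = -6*y^5 - 32*y^4 - 5*y^3 + 2*y^2 - 4*y + 3
(2) = 3*g^4 + 7*g^3 - g^2 + 4*g + 9
(3) = -5*s^2 - 3*s + 6
(4) = 3*z^2 - z - 1
(5) = -a^3 + 5*a^2 - 3*a - 24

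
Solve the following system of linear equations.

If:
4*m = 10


Then:
m = 5/2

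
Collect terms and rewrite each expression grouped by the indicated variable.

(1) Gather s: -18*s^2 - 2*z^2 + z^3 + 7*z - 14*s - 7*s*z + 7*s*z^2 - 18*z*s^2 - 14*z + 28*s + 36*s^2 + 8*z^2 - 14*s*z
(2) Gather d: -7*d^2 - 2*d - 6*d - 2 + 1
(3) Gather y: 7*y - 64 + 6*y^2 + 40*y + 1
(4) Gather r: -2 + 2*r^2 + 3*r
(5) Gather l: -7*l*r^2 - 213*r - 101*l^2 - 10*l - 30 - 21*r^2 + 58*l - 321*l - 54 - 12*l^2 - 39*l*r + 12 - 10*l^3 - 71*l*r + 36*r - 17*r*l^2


(1) = s^2*(18 - 18*z) + s*(7*z^2 - 21*z + 14) + z^3 + 6*z^2 - 7*z
(2) = -7*d^2 - 8*d - 1
(3) = 6*y^2 + 47*y - 63
(4) = 2*r^2 + 3*r - 2
(5) = -10*l^3 + l^2*(-17*r - 113) + l*(-7*r^2 - 110*r - 273) - 21*r^2 - 177*r - 72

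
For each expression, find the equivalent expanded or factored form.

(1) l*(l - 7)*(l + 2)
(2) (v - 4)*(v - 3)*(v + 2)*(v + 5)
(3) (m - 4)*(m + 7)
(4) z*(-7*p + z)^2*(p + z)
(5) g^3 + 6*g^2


(1) = l^3 - 5*l^2 - 14*l
(2) = v^4 - 27*v^2 + 14*v + 120
(3) = m^2 + 3*m - 28
(4) = 49*p^3*z + 35*p^2*z^2 - 13*p*z^3 + z^4
(5) = g^2*(g + 6)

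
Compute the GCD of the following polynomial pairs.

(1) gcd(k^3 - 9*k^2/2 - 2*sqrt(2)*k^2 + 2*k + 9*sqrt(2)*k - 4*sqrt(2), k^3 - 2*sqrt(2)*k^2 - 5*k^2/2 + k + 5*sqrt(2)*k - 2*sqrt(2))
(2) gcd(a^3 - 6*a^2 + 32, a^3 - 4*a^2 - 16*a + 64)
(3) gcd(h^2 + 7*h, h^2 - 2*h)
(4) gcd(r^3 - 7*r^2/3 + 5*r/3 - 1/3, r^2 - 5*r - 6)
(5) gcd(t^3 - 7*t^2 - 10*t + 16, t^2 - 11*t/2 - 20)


(1) = k^2 + k*(-2*sqrt(2) - 1/2) + sqrt(2)
(2) = gcd((a - 4)^2*(a + 2), (a - 4)^2*(a + 4)) = a^2 - 8*a + 16
(3) = h
(4) = 1
(5) = gcd((t - 8)*(t - 1)*(t + 2), (t - 8)*(t + 5/2)) = t - 8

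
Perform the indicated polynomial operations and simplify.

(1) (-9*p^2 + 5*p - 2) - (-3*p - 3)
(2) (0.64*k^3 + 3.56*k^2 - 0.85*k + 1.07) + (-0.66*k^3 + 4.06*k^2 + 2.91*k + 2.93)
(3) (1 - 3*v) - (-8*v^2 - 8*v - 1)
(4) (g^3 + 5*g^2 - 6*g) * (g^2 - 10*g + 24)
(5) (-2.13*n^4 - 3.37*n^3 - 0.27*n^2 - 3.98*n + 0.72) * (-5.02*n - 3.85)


(1) = -9*p^2 + 8*p + 1
(2) = -0.02*k^3 + 7.62*k^2 + 2.06*k + 4.0
(3) = 8*v^2 + 5*v + 2
(4) = g^5 - 5*g^4 - 32*g^3 + 180*g^2 - 144*g
(5) = 10.6926*n^5 + 25.1179*n^4 + 14.3299*n^3 + 21.0191*n^2 + 11.7086*n - 2.772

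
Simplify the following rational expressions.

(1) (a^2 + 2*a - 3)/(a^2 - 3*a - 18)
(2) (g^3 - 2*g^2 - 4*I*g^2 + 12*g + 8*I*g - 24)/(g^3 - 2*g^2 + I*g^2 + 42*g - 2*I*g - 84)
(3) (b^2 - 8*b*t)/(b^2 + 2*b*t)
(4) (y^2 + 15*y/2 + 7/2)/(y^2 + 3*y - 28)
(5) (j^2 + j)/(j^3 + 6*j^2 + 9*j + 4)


(1) = (a - 1)/(a - 6)
(2) = (g + 2*I)/(g + 7*I)
(3) = (b - 8*t)/(b + 2*t)
(4) = (2*y + 1)/(2*y - 8)
(5) = j/(j^2 + 5*j + 4)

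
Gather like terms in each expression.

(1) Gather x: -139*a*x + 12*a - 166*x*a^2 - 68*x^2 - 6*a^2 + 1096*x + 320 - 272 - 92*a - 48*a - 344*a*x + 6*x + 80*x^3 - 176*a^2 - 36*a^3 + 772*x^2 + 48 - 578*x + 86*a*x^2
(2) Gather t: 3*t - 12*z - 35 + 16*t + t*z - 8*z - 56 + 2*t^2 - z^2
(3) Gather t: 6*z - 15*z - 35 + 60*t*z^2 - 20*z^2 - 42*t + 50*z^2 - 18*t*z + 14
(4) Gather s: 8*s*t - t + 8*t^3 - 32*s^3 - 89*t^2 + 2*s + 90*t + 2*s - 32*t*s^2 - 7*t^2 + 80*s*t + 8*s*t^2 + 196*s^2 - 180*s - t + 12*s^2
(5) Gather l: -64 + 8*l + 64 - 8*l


(1) = -36*a^3 - 182*a^2 - 128*a + 80*x^3 + x^2*(86*a + 704) + x*(-166*a^2 - 483*a + 524) + 96
(2) = 2*t^2 + t*(z + 19) - z^2 - 20*z - 91
(3) = t*(60*z^2 - 18*z - 42) + 30*z^2 - 9*z - 21
(4) = -32*s^3 + s^2*(208 - 32*t) + s*(8*t^2 + 88*t - 176) + 8*t^3 - 96*t^2 + 88*t
(5) = 0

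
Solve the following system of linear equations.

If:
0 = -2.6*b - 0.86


Then:
b = -0.33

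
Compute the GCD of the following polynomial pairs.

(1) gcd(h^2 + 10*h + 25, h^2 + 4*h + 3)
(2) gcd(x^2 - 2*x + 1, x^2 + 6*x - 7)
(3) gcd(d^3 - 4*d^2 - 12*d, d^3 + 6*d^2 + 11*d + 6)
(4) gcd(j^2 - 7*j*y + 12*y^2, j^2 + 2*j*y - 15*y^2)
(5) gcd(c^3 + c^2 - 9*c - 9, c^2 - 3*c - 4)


(1) = 1
(2) = gcd((x - 1)^2, (x - 1)*(x + 7)) = x - 1
(3) = d + 2
(4) = gcd((j - 4*y)*(j - 3*y), (j - 3*y)*(j + 5*y)) = -j + 3*y
(5) = c + 1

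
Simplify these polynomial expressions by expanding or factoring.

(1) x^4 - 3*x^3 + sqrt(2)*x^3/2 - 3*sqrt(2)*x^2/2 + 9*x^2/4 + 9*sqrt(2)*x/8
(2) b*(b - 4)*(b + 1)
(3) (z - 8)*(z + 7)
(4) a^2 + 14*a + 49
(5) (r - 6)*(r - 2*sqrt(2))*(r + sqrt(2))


(1) = x*(x - 3/2)^2*(x + sqrt(2)/2)
(2) = b^3 - 3*b^2 - 4*b
(3) = z^2 - z - 56
(4) = (a + 7)^2
(5) = r^3 - 6*r^2 - sqrt(2)*r^2 - 4*r + 6*sqrt(2)*r + 24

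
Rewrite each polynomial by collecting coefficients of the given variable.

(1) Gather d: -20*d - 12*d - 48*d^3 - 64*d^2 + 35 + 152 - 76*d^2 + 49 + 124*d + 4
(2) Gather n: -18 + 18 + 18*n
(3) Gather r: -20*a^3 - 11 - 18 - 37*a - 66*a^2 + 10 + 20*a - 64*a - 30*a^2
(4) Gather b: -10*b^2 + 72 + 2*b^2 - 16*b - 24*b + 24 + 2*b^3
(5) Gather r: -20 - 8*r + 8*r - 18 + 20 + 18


(1) = -48*d^3 - 140*d^2 + 92*d + 240
(2) = 18*n
(3) = -20*a^3 - 96*a^2 - 81*a - 19
(4) = 2*b^3 - 8*b^2 - 40*b + 96
(5) = 0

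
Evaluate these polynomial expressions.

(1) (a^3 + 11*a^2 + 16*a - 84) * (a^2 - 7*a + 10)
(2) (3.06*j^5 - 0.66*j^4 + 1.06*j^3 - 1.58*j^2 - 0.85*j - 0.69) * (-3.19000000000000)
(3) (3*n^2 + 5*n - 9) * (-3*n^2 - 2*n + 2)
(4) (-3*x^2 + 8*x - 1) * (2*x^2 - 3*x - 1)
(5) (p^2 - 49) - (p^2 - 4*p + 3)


(1) = a^5 + 4*a^4 - 51*a^3 - 86*a^2 + 748*a - 840
(2) = -9.7614*j^5 + 2.1054*j^4 - 3.3814*j^3 + 5.0402*j^2 + 2.7115*j + 2.2011
(3) = -9*n^4 - 21*n^3 + 23*n^2 + 28*n - 18
(4) = -6*x^4 + 25*x^3 - 23*x^2 - 5*x + 1
(5) = 4*p - 52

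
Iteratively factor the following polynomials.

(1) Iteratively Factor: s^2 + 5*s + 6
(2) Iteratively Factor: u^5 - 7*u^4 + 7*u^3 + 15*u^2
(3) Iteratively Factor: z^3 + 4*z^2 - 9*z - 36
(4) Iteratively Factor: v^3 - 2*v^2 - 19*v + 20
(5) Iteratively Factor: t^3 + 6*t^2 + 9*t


(1) = (s + 3)*(s + 2)
(2) = (u - 5)*(u^4 - 2*u^3 - 3*u^2) = (u - 5)*(u - 3)*(u^3 + u^2) = u*(u - 5)*(u - 3)*(u^2 + u) = u*(u - 5)*(u - 3)*(u + 1)*(u)
(3) = (z - 3)*(z^2 + 7*z + 12) = (z - 3)*(z + 4)*(z + 3)
(4) = (v - 1)*(v^2 - v - 20) = (v - 1)*(v + 4)*(v - 5)
(5) = (t)*(t^2 + 6*t + 9) = t*(t + 3)*(t + 3)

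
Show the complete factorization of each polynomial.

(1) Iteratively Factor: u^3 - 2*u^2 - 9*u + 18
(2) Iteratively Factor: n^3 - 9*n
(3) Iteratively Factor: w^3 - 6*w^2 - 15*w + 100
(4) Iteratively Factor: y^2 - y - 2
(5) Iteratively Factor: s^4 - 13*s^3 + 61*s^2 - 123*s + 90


(1) = (u - 2)*(u^2 - 9) = (u - 3)*(u - 2)*(u + 3)
(2) = (n)*(n^2 - 9) = n*(n + 3)*(n - 3)
(3) = (w - 5)*(w^2 - w - 20) = (w - 5)*(w + 4)*(w - 5)
(4) = (y - 2)*(y + 1)
(5) = (s - 3)*(s^3 - 10*s^2 + 31*s - 30) = (s - 3)*(s - 2)*(s^2 - 8*s + 15) = (s - 3)^2*(s - 2)*(s - 5)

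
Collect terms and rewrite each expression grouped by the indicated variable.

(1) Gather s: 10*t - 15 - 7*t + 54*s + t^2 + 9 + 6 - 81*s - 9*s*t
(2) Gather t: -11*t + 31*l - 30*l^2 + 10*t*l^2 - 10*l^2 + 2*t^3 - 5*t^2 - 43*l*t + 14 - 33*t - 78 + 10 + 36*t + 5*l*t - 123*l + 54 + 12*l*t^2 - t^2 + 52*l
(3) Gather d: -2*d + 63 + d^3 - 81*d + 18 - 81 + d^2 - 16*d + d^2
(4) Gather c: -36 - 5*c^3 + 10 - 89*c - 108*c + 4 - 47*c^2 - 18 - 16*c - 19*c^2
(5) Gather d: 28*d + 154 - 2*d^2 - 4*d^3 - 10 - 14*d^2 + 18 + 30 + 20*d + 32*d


(1) = s*(-9*t - 27) + t^2 + 3*t
(2) = -40*l^2 - 40*l + 2*t^3 + t^2*(12*l - 6) + t*(10*l^2 - 38*l - 8)
(3) = d^3 + 2*d^2 - 99*d
(4) = -5*c^3 - 66*c^2 - 213*c - 40
(5) = -4*d^3 - 16*d^2 + 80*d + 192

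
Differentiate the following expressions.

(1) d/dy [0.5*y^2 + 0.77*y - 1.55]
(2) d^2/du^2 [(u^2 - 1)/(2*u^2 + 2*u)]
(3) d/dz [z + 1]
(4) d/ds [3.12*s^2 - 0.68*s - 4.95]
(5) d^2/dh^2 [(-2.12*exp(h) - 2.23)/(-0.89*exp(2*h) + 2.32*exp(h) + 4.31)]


(1) = 1.0*y + 0.77
(2) = -1/u^3
(3) = 1
(4) = 6.24*s - 0.68
(5) = (1.679252*exp(4*h) + 11.442908*exp(3*h) + 34.979136*exp(2*h) + 25.020676*exp(h) + 17.083116)*exp(h)/(0.704969*exp(6*h) - 5.513016*exp(5*h) + 4.129155*exp(4*h) + 40.90856*exp(3*h) - 19.996245*exp(2*h) - 129.289656*exp(h) - 80.062991)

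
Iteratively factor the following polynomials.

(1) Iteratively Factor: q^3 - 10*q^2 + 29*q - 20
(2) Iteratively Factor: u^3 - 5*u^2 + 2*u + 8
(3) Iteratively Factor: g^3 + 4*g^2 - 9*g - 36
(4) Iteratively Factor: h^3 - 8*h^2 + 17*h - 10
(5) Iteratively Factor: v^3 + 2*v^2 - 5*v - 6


(1) = (q - 4)*(q^2 - 6*q + 5) = (q - 4)*(q - 1)*(q - 5)
(2) = (u - 2)*(u^2 - 3*u - 4) = (u - 4)*(u - 2)*(u + 1)
(3) = (g + 3)*(g^2 + g - 12) = (g + 3)*(g + 4)*(g - 3)
(4) = (h - 5)*(h^2 - 3*h + 2) = (h - 5)*(h - 1)*(h - 2)
(5) = (v + 3)*(v^2 - v - 2) = (v + 1)*(v + 3)*(v - 2)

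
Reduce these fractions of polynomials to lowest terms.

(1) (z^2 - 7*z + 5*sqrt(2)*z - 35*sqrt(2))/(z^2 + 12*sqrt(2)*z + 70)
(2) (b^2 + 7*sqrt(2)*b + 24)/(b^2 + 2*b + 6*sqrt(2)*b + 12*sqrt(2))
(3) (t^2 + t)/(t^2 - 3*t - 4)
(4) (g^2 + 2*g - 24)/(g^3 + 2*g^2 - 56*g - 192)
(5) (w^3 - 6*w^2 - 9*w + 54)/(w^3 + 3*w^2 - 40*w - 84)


(1) = (z - 7)/(z + 7*sqrt(2))
(2) = (b^2 + 7*sqrt(2)*b + 24)/(b^2 + b*(2 + 6*sqrt(2)) + 12*sqrt(2))
(3) = t/(t - 4)
(4) = (g - 4)/(g^2 - 4*g - 32)
(5) = (w^2 - 9)/(w^2 + 9*w + 14)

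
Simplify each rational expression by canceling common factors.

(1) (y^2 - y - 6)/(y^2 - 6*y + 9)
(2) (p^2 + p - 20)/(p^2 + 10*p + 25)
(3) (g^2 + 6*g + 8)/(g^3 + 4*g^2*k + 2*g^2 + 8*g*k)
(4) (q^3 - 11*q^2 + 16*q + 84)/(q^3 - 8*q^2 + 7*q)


(1) = (y + 2)/(y - 3)
(2) = (p - 4)/(p + 5)
(3) = (g + 4)/(g^2 + 4*g*k)
(4) = (q^2 - 4*q - 12)/(q^2 - q)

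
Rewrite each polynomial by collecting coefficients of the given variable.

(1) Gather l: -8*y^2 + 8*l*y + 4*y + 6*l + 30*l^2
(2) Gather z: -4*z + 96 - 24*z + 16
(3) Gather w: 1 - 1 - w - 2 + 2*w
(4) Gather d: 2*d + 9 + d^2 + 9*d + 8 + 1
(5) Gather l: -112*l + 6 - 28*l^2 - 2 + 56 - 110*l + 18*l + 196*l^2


(1) = 30*l^2 + l*(8*y + 6) - 8*y^2 + 4*y
(2) = 112 - 28*z
(3) = w - 2
(4) = d^2 + 11*d + 18
(5) = 168*l^2 - 204*l + 60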